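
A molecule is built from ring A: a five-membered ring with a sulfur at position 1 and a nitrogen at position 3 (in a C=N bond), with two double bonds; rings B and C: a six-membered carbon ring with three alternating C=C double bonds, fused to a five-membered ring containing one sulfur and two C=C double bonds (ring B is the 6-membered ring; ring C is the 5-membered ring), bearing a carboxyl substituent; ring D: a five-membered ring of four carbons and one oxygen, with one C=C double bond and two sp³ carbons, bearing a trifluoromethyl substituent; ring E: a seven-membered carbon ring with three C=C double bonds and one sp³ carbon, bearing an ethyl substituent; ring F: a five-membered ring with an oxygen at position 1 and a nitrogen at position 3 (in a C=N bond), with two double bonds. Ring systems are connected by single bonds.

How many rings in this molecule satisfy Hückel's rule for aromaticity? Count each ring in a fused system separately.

4

Ring A is planar and fully conjugated; 2 ring double bonds (4 π electrons) plus a heteroatom lone pair (2) give 6 π electrons. 6 = 4(1)+2, so ring A is aromatic (thiazole).
Rings B and C form a fused bicyclic system (with one sulfur) with 9 sp² atoms and 10 π electrons from ring double bonds plus a heteroatom lone pair. 10 = 4(2)+2, so the system is aromatic and both rings count as aromatic (benzothiophene).
Ring D has two sp³ carbons, so it is not fully conjugated — not aromatic (2,3-dihydrofuran).
Ring E has one sp³ carbon, so it is not fully conjugated — not aromatic (cycloheptatriene).
Ring F is planar and fully conjugated; 2 ring double bonds (4 π electrons) plus a heteroatom lone pair (2) give 6 π electrons. Since 6 = 4n+2 (n=1), ring F is aromatic (oxazole).
Aromatic: A, B, C, F. Total: 4.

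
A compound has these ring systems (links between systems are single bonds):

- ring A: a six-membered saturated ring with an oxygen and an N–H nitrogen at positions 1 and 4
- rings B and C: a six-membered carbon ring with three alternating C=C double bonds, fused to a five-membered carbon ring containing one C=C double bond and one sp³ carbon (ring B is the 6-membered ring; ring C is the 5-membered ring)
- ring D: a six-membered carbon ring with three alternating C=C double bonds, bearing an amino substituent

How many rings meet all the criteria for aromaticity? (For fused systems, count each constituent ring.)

Ring A has only sp³ atoms, so it is not fully conjugated — not aromatic (morpholine).
Ring B is planar and fully conjugated; 3 ring double bonds give 6 π electrons. 6 = 4(1)+2, so ring B is aromatic (benzene ring).
Ring C has one sp³ carbon, so it is not fully conjugated — not aromatic (cyclopentene ring).
Ring D is planar and fully conjugated; 3 ring double bonds give 6 π electrons. 6 = 4(1)+2, so ring D is aromatic (benzene).
Aromatic: B, D. Total: 2.

2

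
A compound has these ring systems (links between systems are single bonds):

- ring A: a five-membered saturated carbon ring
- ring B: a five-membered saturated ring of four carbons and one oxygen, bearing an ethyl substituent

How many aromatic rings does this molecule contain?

Ring A has only sp³ atoms, so it is not fully conjugated — not aromatic (cyclopentane).
Ring B has only sp³ atoms, so it is not fully conjugated — not aromatic (tetrahydrofuran).
No ring is aromatic. Total: 0.

0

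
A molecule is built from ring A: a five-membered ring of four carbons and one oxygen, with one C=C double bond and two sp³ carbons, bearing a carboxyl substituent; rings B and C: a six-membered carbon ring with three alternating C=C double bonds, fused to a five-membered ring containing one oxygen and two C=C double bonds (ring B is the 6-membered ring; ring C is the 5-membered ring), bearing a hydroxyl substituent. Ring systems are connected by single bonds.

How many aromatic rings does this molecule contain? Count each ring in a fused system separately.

Ring A has two sp³ carbons, so it is not fully conjugated — not aromatic (2,3-dihydrofuran).
Rings B and C form a fused bicyclic system (with one oxygen) with 9 sp² atoms and 10 π electrons from ring double bonds plus a heteroatom lone pair. 10 = 4(2)+2, so the system is aromatic and both rings count as aromatic (benzofuran).
Aromatic: B, C. Total: 2.

2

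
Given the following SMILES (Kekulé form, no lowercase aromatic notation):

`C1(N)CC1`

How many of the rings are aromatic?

The SMILES encodes a three-membered saturated carbon ring.
The 3-membered ring has only sp³ atoms, so it is not fully conjugated — not aromatic (cyclopropane).

0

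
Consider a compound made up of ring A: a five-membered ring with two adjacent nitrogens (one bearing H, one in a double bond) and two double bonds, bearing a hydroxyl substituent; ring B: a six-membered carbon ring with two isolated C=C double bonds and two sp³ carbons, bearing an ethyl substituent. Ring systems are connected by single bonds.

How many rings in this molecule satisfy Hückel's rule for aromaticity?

Ring A has a continuous p-orbital overlap around the ring; 2 ring double bonds (4 π electrons) plus a heteroatom lone pair (2) give 6 π electrons. Since 6 = 4n+2 (n=1), ring A is aromatic (pyrazole).
Ring B has two sp³ carbons, so it is not fully conjugated — not aromatic (1,4-cyclohexadiene).
Aromatic: A. Total: 1.

1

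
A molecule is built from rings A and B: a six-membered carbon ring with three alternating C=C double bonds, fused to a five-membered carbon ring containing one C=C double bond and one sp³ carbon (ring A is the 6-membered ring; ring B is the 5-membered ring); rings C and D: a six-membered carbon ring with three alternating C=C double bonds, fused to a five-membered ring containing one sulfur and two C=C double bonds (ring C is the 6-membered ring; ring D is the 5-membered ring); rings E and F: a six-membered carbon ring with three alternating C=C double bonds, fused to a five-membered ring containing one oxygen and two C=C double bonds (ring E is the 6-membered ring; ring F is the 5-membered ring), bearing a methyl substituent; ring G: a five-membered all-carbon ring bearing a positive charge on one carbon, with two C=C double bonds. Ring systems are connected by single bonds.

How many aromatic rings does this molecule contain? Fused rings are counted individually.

5

Ring A is fully conjugated (every ring atom contributes a p orbital); 3 ring double bonds give 6 π electrons. 6 = 4(1)+2, so ring A is aromatic (benzene ring).
Ring B has one sp³ carbon, so it is not fully conjugated — not aromatic (cyclopentene ring).
Rings C and D form a fused bicyclic system (with one sulfur) with 9 sp² atoms and 10 π electrons from ring double bonds plus a heteroatom lone pair. 10 = 4(2)+2, so the system is aromatic and both rings count as aromatic (benzothiophene).
Rings E and F form a fused bicyclic system (with one oxygen) with 9 sp² atoms and 10 π electrons from ring double bonds plus a heteroatom lone pair. 10 = 4(2)+2, so the system is aromatic and both rings count as aromatic (benzofuran).
Ring G has only sp² ring atoms; a planar conformation would have a fully conjugated π system of 4 electrons. But 4 = 4(1), which is 4n not 4n+2, so ring G is not aromatic (cyclopentadienyl cation).
Aromatic: A, C, D, E, F. Total: 5.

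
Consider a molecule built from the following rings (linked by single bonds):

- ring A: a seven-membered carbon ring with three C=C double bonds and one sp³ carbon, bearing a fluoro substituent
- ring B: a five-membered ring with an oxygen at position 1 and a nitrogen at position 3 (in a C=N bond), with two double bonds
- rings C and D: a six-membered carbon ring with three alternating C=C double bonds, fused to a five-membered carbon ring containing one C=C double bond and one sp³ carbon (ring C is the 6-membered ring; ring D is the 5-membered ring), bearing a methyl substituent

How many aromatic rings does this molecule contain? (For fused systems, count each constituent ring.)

2

Ring A has one sp³ carbon, so it is not fully conjugated — not aromatic (cycloheptatriene).
Ring B has a continuous p-orbital overlap around the ring; 2 ring double bonds (4 π electrons) plus a heteroatom lone pair (2) give 6 π electrons. That satisfies 4n+2 with n=1, so ring B is aromatic (oxazole).
Ring C has a continuous p-orbital overlap around the ring; 3 ring double bonds give 6 π electrons. That satisfies 4n+2 with n=1, so ring C is aromatic (benzene ring).
Ring D has one sp³ carbon, so it is not fully conjugated — not aromatic (cyclopentene ring).
Aromatic: B, C. Total: 2.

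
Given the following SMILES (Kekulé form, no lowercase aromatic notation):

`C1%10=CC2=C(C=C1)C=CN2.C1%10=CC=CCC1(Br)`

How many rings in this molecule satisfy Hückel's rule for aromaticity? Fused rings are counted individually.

2

The SMILES encodes a six-membered carbon ring with three alternating C=C double bonds, fused to a five-membered ring containing one N–H nitrogen and two C=C double bonds; a six-membered carbon ring with two conjugated C=C double bonds and two sp³ carbons.
The fused 6/5-membered bicyclic (with one N–H) is a single π system with 9 sp² atoms and 10 π electrons from ring double bonds plus a heteroatom lone pair. 10 = 4(2)+2, so the system is aromatic and both rings count as aromatic (indole).
The 6-membered ring has two sp³ carbons, so it is not fully conjugated — not aromatic (1,3-cyclohexadiene).
2 of the 3 rings are aromatic. Total: 2.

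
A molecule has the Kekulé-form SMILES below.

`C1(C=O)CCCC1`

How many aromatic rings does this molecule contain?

0

The SMILES encodes a five-membered saturated carbon ring.
The 5-membered ring has only sp³ atoms, so it is not fully conjugated — not aromatic (cyclopentane).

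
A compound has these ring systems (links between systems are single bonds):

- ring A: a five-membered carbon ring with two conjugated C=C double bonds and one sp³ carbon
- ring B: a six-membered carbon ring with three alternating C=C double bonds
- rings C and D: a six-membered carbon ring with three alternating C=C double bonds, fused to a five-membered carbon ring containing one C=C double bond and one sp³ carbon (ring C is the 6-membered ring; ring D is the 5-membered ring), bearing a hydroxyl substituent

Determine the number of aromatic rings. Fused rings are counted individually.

Ring A has one sp³ carbon, so it is not fully conjugated — not aromatic (cyclopentadiene).
Ring B is fully conjugated (every ring atom contributes a p orbital); 3 ring double bonds give 6 π electrons. Since 6 = 4n+2 (n=1), ring B is aromatic (benzene).
Ring C has a continuous p-orbital overlap around the ring; 3 ring double bonds give 6 π electrons. 6 = 4(1)+2, so ring C is aromatic (benzene ring).
Ring D has one sp³ carbon, so it is not fully conjugated — not aromatic (cyclopentene ring).
Aromatic: B, C. Total: 2.

2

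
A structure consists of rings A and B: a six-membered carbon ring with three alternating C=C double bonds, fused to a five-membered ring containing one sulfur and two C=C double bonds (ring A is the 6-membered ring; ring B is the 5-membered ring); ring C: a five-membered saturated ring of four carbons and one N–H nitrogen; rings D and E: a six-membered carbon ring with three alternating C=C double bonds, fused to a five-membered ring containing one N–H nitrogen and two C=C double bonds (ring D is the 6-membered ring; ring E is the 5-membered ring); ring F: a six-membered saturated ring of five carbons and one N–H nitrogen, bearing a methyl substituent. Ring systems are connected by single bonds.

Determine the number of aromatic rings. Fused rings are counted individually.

Rings A and B form a fused bicyclic system (with one sulfur) with 9 sp² atoms and 10 π electrons from ring double bonds plus a heteroatom lone pair. 10 = 4(2)+2, so the system is aromatic and both rings count as aromatic (benzothiophene).
Ring C has only sp³ atoms, so it is not fully conjugated — not aromatic (pyrrolidine).
Rings D and E form a fused bicyclic system (with one N–H) with 9 sp² atoms and 10 π electrons from ring double bonds plus a heteroatom lone pair. 10 = 4(2)+2, so the system is aromatic and both rings count as aromatic (indole).
Ring F has only sp³ atoms, so it is not fully conjugated — not aromatic (piperidine).
Aromatic: A, B, D, E. Total: 4.

4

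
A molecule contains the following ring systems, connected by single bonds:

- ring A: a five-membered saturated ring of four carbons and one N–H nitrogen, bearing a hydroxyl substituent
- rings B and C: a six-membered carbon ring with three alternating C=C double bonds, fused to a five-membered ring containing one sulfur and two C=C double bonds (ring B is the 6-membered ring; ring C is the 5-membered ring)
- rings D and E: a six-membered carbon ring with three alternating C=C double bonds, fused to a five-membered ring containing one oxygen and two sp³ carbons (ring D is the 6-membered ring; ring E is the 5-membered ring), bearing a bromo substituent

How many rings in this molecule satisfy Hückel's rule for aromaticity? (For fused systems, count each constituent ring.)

3

Ring A has only sp³ atoms, so it is not fully conjugated — not aromatic (pyrrolidine).
Rings B and C form a fused bicyclic system (with one sulfur) with 9 sp² atoms and 10 π electrons from ring double bonds plus a heteroatom lone pair. 10 = 4(2)+2, so the system is aromatic and both rings count as aromatic (benzothiophene).
Ring D is fully conjugated (every ring atom contributes a p orbital); 3 ring double bonds give 6 π electrons. Since 6 = 4n+2 (n=1), ring D is aromatic (benzene ring).
Ring E has two sp³ carbons, so it is not fully conjugated — not aromatic (oxolane ring).
Aromatic: B, C, D. Total: 3.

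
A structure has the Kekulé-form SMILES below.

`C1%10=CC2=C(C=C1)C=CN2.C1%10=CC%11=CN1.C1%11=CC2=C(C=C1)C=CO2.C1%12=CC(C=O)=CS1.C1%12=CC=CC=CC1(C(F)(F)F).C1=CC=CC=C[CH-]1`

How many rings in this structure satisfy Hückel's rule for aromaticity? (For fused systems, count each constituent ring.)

The SMILES encodes a six-membered carbon ring with three alternating C=C double bonds, fused to a five-membered ring containing one N–H nitrogen and two C=C double bonds; a five-membered ring of four carbons and one nitrogen bearing a hydrogen, with two C=C double bonds; a six-membered carbon ring with three alternating C=C double bonds, fused to a five-membered ring containing one oxygen and two C=C double bonds; a five-membered ring of four carbons and one sulfur, with two C=C double bonds; a seven-membered carbon ring with three C=C double bonds and one sp³ carbon; a seven-membered all-carbon ring bearing a negative charge on one carbon, with three C=C double bonds.
The fused 6/5-membered bicyclic (with one N–H) is a single π system with 9 sp² atoms and 10 π electrons from ring double bonds plus a heteroatom lone pair. 10 = 4(2)+2, so the system is aromatic and both rings count as aromatic (indole).
The 5-membered ring with one N–H is planar and fully conjugated; 2 ring double bonds (4 π electrons) plus a heteroatom lone pair (2) give 6 π electrons. 6 = 4(1)+2, so it is aromatic (pyrrole).
The fused 6/5-membered bicyclic (with one oxygen) is a single π system with 9 sp² atoms and 10 π electrons from ring double bonds plus a heteroatom lone pair. 10 = 4(2)+2, so the system is aromatic and both rings count as aromatic (benzofuran).
The 5-membered ring with one sulfur is fully conjugated (every ring atom contributes a p orbital); 2 ring double bonds (4 π electrons) plus a heteroatom lone pair (2) give 6 π electrons. Since 6 = 4n+2 (n=1), it is aromatic (thiophene).
The 7-membered ring has one sp³ carbon, so it is not fully conjugated — not aromatic (cycloheptatriene).
The second 7-membered ring has only sp² ring atoms; a planar conformation would have a fully conjugated π system of 8 electrons. But 8 = 4(2), which is 4n not 4n+2, so it is not aromatic (cycloheptatrienyl anion).
6 of the 8 rings are aromatic. Total: 6.

6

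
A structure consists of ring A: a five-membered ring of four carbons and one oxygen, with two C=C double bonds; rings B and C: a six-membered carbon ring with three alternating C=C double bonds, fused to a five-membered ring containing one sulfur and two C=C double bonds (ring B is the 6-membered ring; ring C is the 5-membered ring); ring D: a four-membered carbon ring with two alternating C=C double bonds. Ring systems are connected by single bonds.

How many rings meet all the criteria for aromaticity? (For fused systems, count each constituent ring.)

3

Ring A is planar and fully conjugated; 2 ring double bonds (4 π electrons) plus a heteroatom lone pair (2) give 6 π electrons. 6 = 4(1)+2, so ring A is aromatic (furan).
Rings B and C form a fused bicyclic system (with one sulfur) with 9 sp² atoms and 10 π electrons from ring double bonds plus a heteroatom lone pair. 10 = 4(2)+2, so the system is aromatic and both rings count as aromatic (benzothiophene).
Ring D has only sp² ring atoms; a planar conformation would have a fully conjugated π system of 4 electrons. But 4 = 4(1), which is 4n not 4n+2, so ring D is not aromatic (cyclobutadiene) — cyclobutadiene is antiaromatic and distorts to a rectangle.
Aromatic: A, B, C. Total: 3.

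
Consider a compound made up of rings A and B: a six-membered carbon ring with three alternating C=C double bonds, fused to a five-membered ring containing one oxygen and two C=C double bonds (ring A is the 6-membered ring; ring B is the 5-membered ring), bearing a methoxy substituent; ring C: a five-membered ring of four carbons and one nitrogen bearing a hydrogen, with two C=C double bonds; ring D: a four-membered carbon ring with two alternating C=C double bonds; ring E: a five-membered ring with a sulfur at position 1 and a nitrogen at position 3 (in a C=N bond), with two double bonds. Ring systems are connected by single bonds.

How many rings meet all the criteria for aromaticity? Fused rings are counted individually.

4

Rings A and B form a fused bicyclic system (with one oxygen) with 9 sp² atoms and 10 π electrons from ring double bonds plus a heteroatom lone pair. 10 = 4(2)+2, so the system is aromatic and both rings count as aromatic (benzofuran).
Ring C is planar and fully conjugated; 2 ring double bonds (4 π electrons) plus a heteroatom lone pair (2) give 6 π electrons. That satisfies 4n+2 with n=1, so ring C is aromatic (pyrrole).
Ring D has only sp² ring atoms; a planar conformation would have a fully conjugated π system of 4 electrons. But 4 = 4(1), which is 4n not 4n+2, so ring D is not aromatic (cyclobutadiene) — cyclobutadiene is antiaromatic and distorts to a rectangle.
Ring E has a continuous p-orbital overlap around the ring; 2 ring double bonds (4 π electrons) plus a heteroatom lone pair (2) give 6 π electrons. That satisfies 4n+2 with n=1, so ring E is aromatic (thiazole).
Aromatic: A, B, C, E. Total: 4.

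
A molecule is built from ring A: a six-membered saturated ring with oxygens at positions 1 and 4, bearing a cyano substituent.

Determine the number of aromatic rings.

Ring A has only sp³ atoms, so it is not fully conjugated — not aromatic (1,4-dioxane).

0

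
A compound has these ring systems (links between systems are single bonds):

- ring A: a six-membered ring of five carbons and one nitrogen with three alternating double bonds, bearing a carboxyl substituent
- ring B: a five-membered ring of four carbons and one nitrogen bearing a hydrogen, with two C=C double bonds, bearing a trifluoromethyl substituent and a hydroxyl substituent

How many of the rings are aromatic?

2

Ring A has a continuous p-orbital overlap around the ring; 3 ring double bonds give 6 π electrons. 6 = 4(1)+2, so ring A is aromatic (pyridine).
Ring B is fully conjugated (every ring atom contributes a p orbital); 2 ring double bonds (4 π electrons) plus a heteroatom lone pair (2) give 6 π electrons. 6 = 4(1)+2, so ring B is aromatic (pyrrole).
Aromatic: A, B. Total: 2.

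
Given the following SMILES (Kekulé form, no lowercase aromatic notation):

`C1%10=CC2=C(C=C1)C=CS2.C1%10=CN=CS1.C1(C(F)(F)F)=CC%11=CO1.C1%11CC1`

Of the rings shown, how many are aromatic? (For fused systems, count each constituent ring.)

The SMILES encodes a six-membered carbon ring with three alternating C=C double bonds, fused to a five-membered ring containing one sulfur and two C=C double bonds; a five-membered ring with a sulfur at position 1 and a nitrogen at position 3 (in a C=N bond), with two double bonds; a five-membered ring of four carbons and one oxygen, with two C=C double bonds; a three-membered saturated carbon ring.
The fused 6/5-membered bicyclic (with one sulfur) is a single π system with 9 sp² atoms and 10 π electrons from ring double bonds plus a heteroatom lone pair. 10 = 4(2)+2, so the system is aromatic and both rings count as aromatic (benzothiophene).
The 5-membered ring with one sulfur and one =N– has a continuous p-orbital overlap around the ring; 2 ring double bonds (4 π electrons) plus a heteroatom lone pair (2) give 6 π electrons. 6 = 4(1)+2, so it is aromatic (thiazole).
The 5-membered ring with one oxygen is planar and fully conjugated; 2 ring double bonds (4 π electrons) plus a heteroatom lone pair (2) give 6 π electrons. Since 6 = 4n+2 (n=1), it is aromatic (furan).
The 3-membered ring has only sp³ atoms, so it is not fully conjugated — not aromatic (cyclopropane).
4 of the 5 rings are aromatic. Total: 4.

4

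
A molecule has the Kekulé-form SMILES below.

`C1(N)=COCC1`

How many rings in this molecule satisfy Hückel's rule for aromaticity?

0

The SMILES encodes a five-membered ring of four carbons and one oxygen, with one C=C double bond and two sp³ carbons.
The 5-membered ring with one oxygen has two sp³ carbons, so it is not fully conjugated — not aromatic (2,3-dihydrofuran).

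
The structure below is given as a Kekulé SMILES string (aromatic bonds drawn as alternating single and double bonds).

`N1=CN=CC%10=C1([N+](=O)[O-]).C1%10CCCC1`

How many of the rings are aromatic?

1

The SMILES encodes a six-membered ring with nitrogens at positions 1 and 3 and three alternating double bonds; a five-membered saturated carbon ring.
The 6-membered ring with two nitrogens (1,3) is planar and fully conjugated; 3 ring double bonds give 6 π electrons. 6 = 4(1)+2, so it is aromatic (pyrimidine).
The 5-membered ring has only sp³ atoms, so it is not fully conjugated — not aromatic (cyclopentane).
1 of the 2 rings is aromatic. Total: 1.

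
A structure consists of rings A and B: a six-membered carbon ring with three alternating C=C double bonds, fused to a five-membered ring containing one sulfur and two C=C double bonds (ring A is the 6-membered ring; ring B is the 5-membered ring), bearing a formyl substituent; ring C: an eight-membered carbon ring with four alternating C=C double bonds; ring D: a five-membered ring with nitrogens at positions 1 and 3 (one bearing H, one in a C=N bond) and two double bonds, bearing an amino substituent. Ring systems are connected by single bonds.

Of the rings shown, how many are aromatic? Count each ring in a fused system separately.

3

Rings A and B form a fused bicyclic system (with one sulfur) with 9 sp² atoms and 10 π electrons from ring double bonds plus a heteroatom lone pair. 10 = 4(2)+2, so the system is aromatic and both rings count as aromatic (benzothiophene).
Ring C has only sp² ring atoms; a planar conformation would have a fully conjugated π system of 8 electrons. But 8 = 4(2), which is 4n not 4n+2, so ring C is not aromatic (cyclooctatetraene) — cyclooctatetraene distorts into a non-planar tub to avoid antiaromaticity.
Ring D is planar and fully conjugated; 2 ring double bonds (4 π electrons) plus a heteroatom lone pair (2) give 6 π electrons. That satisfies 4n+2 with n=1, so ring D is aromatic (imidazole).
Aromatic: A, B, D. Total: 3.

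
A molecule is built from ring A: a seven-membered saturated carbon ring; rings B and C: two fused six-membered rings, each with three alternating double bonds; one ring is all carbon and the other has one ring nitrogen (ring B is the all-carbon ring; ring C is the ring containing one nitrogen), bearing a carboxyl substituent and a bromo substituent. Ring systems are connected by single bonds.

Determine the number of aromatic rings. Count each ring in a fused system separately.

2

Ring A has only sp³ atoms, so it is not fully conjugated — not aromatic (cycloheptane).
Rings B and C form a fused bicyclic system (with one nitrogen) with 10 sp² atoms and 10 π electrons from ring double bonds. 10 = 4(2)+2, so the system is aromatic and both rings count as aromatic (quinoline).
Aromatic: B, C. Total: 2.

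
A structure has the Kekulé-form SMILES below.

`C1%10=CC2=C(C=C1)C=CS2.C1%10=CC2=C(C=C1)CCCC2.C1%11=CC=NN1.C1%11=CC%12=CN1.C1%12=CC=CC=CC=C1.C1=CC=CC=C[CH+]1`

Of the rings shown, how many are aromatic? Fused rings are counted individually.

6

The SMILES encodes a six-membered carbon ring with three alternating C=C double bonds, fused to a five-membered ring containing one sulfur and two C=C double bonds; a six-membered carbon ring with three alternating C=C double bonds, fused to a saturated six-membered carbon ring; a five-membered ring with two adjacent nitrogens (one bearing H, one in a double bond) and two double bonds; a five-membered ring of four carbons and one nitrogen bearing a hydrogen, with two C=C double bonds; an eight-membered carbon ring with four alternating C=C double bonds; a seven-membered all-carbon ring bearing a positive charge on one carbon, with three C=C double bonds.
The fused 6/5-membered bicyclic (with one sulfur) is a single π system with 9 sp² atoms and 10 π electrons from ring double bonds plus a heteroatom lone pair. 10 = 4(2)+2, so the system is aromatic and both rings count as aromatic (benzothiophene).
The 6-membered ring is planar and fully conjugated; 3 ring double bonds give 6 π electrons. 6 = 4(1)+2, so it is aromatic (benzene ring).
The second 6-membered ring has four sp³ carbons, so it is not fully conjugated — not aromatic (cyclohexane ring).
The 5-membered ring with two adjacent nitrogens (one N–H, one =N–) is planar and fully conjugated; 2 ring double bonds (4 π electrons) plus a heteroatom lone pair (2) give 6 π electrons. That satisfies 4n+2 with n=1, so it is aromatic (pyrazole).
The 5-membered ring with one N–H is planar and fully conjugated; 2 ring double bonds (4 π electrons) plus a heteroatom lone pair (2) give 6 π electrons. Since 6 = 4n+2 (n=1), it is aromatic (pyrrole).
The 8-membered ring has only sp² ring atoms; a planar conformation would have a fully conjugated π system of 8 electrons. But 8 = 4(2), which is 4n not 4n+2, so it is not aromatic (cyclooctatetraene) — cyclooctatetraene distorts into a non-planar tub to avoid antiaromaticity.
The 7-membered ring has a continuous p-orbital overlap around the ring; 3 ring double bonds (6 π electrons) plus the carbocation's empty p orbital (0, but keeps the ring conjugated) give 6 π electrons. 6 = 4(1)+2, so it is aromatic (tropylium cation).
6 of the 8 rings are aromatic. Total: 6.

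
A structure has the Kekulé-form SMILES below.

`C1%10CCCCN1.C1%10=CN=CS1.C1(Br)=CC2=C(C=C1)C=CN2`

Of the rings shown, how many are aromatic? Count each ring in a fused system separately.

3

The SMILES encodes a six-membered saturated ring of five carbons and one N–H nitrogen; a five-membered ring with a sulfur at position 1 and a nitrogen at position 3 (in a C=N bond), with two double bonds; a six-membered carbon ring with three alternating C=C double bonds, fused to a five-membered ring containing one N–H nitrogen and two C=C double bonds.
The 6-membered ring with one N–H has only sp³ atoms, so it is not fully conjugated — not aromatic (piperidine).
The 5-membered ring with one sulfur and one =N– is fully conjugated (every ring atom contributes a p orbital); 2 ring double bonds (4 π electrons) plus a heteroatom lone pair (2) give 6 π electrons. 6 = 4(1)+2, so it is aromatic (thiazole).
The fused 6/5-membered bicyclic (with one N–H) is a single π system with 9 sp² atoms and 10 π electrons from ring double bonds plus a heteroatom lone pair. 10 = 4(2)+2, so the system is aromatic and both rings count as aromatic (indole).
3 of the 4 rings are aromatic. Total: 3.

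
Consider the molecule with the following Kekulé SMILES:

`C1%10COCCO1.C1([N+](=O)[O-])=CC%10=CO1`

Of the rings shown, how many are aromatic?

The SMILES encodes a six-membered saturated ring with oxygens at positions 1 and 4; a five-membered ring of four carbons and one oxygen, with two C=C double bonds.
The 6-membered ring with two oxygens (1,4) has only sp³ atoms, so it is not fully conjugated — not aromatic (1,4-dioxane).
The 5-membered ring with one oxygen has a continuous p-orbital overlap around the ring; 2 ring double bonds (4 π electrons) plus a heteroatom lone pair (2) give 6 π electrons. 6 = 4(1)+2, so it is aromatic (furan).
1 of the 2 rings is aromatic. Total: 1.

1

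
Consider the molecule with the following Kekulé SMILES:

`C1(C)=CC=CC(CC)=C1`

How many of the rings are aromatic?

The SMILES encodes a six-membered carbon ring with three alternating C=C double bonds.
The 6-membered ring has a continuous p-orbital overlap around the ring; 3 ring double bonds give 6 π electrons. 6 = 4(1)+2, so it is aromatic (benzene).

1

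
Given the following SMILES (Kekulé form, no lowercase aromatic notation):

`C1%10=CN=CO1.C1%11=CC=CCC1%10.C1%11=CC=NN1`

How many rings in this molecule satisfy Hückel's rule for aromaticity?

The SMILES encodes a five-membered ring with an oxygen at position 1 and a nitrogen at position 3 (in a C=N bond), with two double bonds; a six-membered carbon ring with two conjugated C=C double bonds and two sp³ carbons; a five-membered ring with two adjacent nitrogens (one bearing H, one in a double bond) and two double bonds.
The 5-membered ring with one oxygen and one =N– has a continuous p-orbital overlap around the ring; 2 ring double bonds (4 π electrons) plus a heteroatom lone pair (2) give 6 π electrons. 6 = 4(1)+2, so it is aromatic (oxazole).
The 6-membered ring has two sp³ carbons, so it is not fully conjugated — not aromatic (1,3-cyclohexadiene).
The 5-membered ring with two adjacent nitrogens (one N–H, one =N–) is fully conjugated (every ring atom contributes a p orbital); 2 ring double bonds (4 π electrons) plus a heteroatom lone pair (2) give 6 π electrons. That satisfies 4n+2 with n=1, so it is aromatic (pyrazole).
2 of the 3 rings are aromatic. Total: 2.

2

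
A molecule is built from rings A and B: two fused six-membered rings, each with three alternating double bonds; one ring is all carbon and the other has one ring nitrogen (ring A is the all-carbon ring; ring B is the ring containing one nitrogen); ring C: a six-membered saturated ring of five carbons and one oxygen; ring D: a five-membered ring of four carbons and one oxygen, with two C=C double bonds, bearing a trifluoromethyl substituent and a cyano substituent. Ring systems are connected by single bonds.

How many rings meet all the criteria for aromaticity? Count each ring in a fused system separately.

3

Rings A and B form a fused bicyclic system (with one nitrogen) with 10 sp² atoms and 10 π electrons from ring double bonds. 10 = 4(2)+2, so the system is aromatic and both rings count as aromatic (quinoline).
Ring C has only sp³ atoms, so it is not fully conjugated — not aromatic (tetrahydropyran).
Ring D is planar and fully conjugated; 2 ring double bonds (4 π electrons) plus a heteroatom lone pair (2) give 6 π electrons. That satisfies 4n+2 with n=1, so ring D is aromatic (furan).
Aromatic: A, B, D. Total: 3.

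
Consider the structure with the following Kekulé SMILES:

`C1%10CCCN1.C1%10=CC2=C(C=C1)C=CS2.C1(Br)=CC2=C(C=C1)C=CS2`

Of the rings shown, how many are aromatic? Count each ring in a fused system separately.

The SMILES encodes a five-membered saturated ring of four carbons and one N–H nitrogen; a six-membered carbon ring with three alternating C=C double bonds, fused to a five-membered ring containing one sulfur and two C=C double bonds; a six-membered carbon ring with three alternating C=C double bonds, fused to a five-membered ring containing one sulfur and two C=C double bonds.
The 5-membered ring with one N–H has only sp³ atoms, so it is not fully conjugated — not aromatic (pyrrolidine).
The fused 6/5-membered bicyclic (with one sulfur) is a single π system with 9 sp² atoms and 10 π electrons from ring double bonds plus a heteroatom lone pair. 10 = 4(2)+2, so the system is aromatic and both rings count as aromatic (benzothiophene).
The fused 6/5-membered bicyclic (with one sulfur) is a single π system with 9 sp² atoms and 10 π electrons from ring double bonds plus a heteroatom lone pair. 10 = 4(2)+2, so the system is aromatic and both rings count as aromatic (benzothiophene).
4 of the 5 rings are aromatic. Total: 4.

4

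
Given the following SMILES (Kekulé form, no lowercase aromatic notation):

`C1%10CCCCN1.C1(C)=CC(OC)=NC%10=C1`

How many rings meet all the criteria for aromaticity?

1

The SMILES encodes a six-membered saturated ring of five carbons and one N–H nitrogen; a six-membered ring of five carbons and one nitrogen with three alternating double bonds.
The 6-membered ring with one N–H has only sp³ atoms, so it is not fully conjugated — not aromatic (piperidine).
The 6-membered ring with one nitrogen is fully conjugated (every ring atom contributes a p orbital); 3 ring double bonds give 6 π electrons. Since 6 = 4n+2 (n=1), it is aromatic (pyridine).
1 of the 2 rings is aromatic. Total: 1.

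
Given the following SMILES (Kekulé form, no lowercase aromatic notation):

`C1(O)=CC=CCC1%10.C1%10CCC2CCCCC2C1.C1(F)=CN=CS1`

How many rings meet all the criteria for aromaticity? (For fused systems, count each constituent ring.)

The SMILES encodes a six-membered carbon ring with two conjugated C=C double bonds and two sp³ carbons; two fused six-membered saturated carbon rings; a five-membered ring with a sulfur at position 1 and a nitrogen at position 3 (in a C=N bond), with two double bonds.
The 6-membered ring has two sp³ carbons, so it is not fully conjugated — not aromatic (1,3-cyclohexadiene).
The second 6-membered ring has only sp³ atoms, so it is not fully conjugated — not aromatic (cyclohexane ring).
The third 6-membered ring has only sp³ atoms, so it is not fully conjugated — not aromatic (cyclohexane ring).
The 5-membered ring with one sulfur and one =N– is planar and fully conjugated; 2 ring double bonds (4 π electrons) plus a heteroatom lone pair (2) give 6 π electrons. 6 = 4(1)+2, so it is aromatic (thiazole).
1 of the 4 rings is aromatic. Total: 1.

1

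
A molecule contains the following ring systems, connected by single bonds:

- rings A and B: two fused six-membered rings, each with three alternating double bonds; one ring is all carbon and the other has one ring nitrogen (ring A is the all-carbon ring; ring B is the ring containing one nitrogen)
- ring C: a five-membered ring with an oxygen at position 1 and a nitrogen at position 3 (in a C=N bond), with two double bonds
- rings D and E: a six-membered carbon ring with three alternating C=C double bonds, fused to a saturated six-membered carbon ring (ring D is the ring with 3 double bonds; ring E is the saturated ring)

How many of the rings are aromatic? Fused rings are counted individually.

Rings A and B form a fused bicyclic system (with one nitrogen) with 10 sp² atoms and 10 π electrons from ring double bonds. 10 = 4(2)+2, so the system is aromatic and both rings count as aromatic (quinoline).
Ring C is planar and fully conjugated; 2 ring double bonds (4 π electrons) plus a heteroatom lone pair (2) give 6 π electrons. That satisfies 4n+2 with n=1, so ring C is aromatic (oxazole).
Ring D is fully conjugated (every ring atom contributes a p orbital); 3 ring double bonds give 6 π electrons. Since 6 = 4n+2 (n=1), ring D is aromatic (benzene ring).
Ring E has four sp³ carbons, so it is not fully conjugated — not aromatic (cyclohexane ring).
Aromatic: A, B, C, D. Total: 4.

4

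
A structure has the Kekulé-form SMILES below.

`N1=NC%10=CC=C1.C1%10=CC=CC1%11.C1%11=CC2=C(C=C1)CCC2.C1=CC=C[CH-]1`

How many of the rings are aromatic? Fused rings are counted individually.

3

The SMILES encodes a six-membered ring with two adjacent nitrogens and three alternating double bonds; a five-membered carbon ring with two conjugated C=C double bonds and one sp³ carbon; a six-membered carbon ring with three alternating C=C double bonds, fused to a saturated five-membered carbon ring; a five-membered all-carbon ring bearing a negative charge on one carbon, with two C=C double bonds.
The 6-membered ring with two nitrogens (1,2) is fully conjugated (every ring atom contributes a p orbital); 3 ring double bonds give 6 π electrons. That satisfies 4n+2 with n=1, so it is aromatic (pyridazine).
The 5-membered ring has one sp³ carbon, so it is not fully conjugated — not aromatic (cyclopentadiene).
The 6-membered ring is fully conjugated (every ring atom contributes a p orbital); 3 ring double bonds give 6 π electrons. Since 6 = 4n+2 (n=1), it is aromatic (benzene ring).
The second 5-membered ring has three sp³ carbons, so it is not fully conjugated — not aromatic (cyclopentane ring).
The third 5-membered ring is fully conjugated (every ring atom contributes a p orbital); 2 ring double bonds (4 π electrons) plus the carbanion lone pair (2) give 6 π electrons. Since 6 = 4n+2 (n=1), it is aromatic (cyclopentadienyl anion).
3 of the 5 rings are aromatic. Total: 3.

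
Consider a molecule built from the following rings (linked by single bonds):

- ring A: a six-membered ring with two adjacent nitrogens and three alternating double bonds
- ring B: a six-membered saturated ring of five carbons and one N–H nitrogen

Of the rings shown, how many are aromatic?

1

Ring A has a continuous p-orbital overlap around the ring; 3 ring double bonds give 6 π electrons. Since 6 = 4n+2 (n=1), ring A is aromatic (pyridazine).
Ring B has only sp³ atoms, so it is not fully conjugated — not aromatic (piperidine).
Aromatic: A. Total: 1.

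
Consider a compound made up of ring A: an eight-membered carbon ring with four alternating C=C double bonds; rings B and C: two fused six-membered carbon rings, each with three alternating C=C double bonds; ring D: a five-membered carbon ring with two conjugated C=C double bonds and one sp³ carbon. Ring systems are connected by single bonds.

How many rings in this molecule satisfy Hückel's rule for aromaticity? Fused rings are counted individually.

Ring A has only sp² ring atoms; a planar conformation would have a fully conjugated π system of 8 electrons. But 8 = 4(2), which is 4n not 4n+2, so ring A is not aromatic (cyclooctatetraene) — cyclooctatetraene distorts into a non-planar tub to avoid antiaromaticity.
Rings B and C form a fused bicyclic system with 10 sp² atoms and 10 π electrons from ring double bonds. 10 = 4(2)+2, so the system is aromatic and both rings count as aromatic (naphthalene).
Ring D has one sp³ carbon, so it is not fully conjugated — not aromatic (cyclopentadiene).
Aromatic: B, C. Total: 2.

2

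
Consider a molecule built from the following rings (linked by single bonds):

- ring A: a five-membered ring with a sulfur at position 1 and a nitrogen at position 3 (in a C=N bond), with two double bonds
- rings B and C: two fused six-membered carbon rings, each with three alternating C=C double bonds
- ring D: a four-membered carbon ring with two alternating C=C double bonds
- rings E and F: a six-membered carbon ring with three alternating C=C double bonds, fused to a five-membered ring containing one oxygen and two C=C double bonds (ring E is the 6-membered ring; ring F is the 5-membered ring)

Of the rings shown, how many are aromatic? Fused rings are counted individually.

5

Ring A is planar and fully conjugated; 2 ring double bonds (4 π electrons) plus a heteroatom lone pair (2) give 6 π electrons. Since 6 = 4n+2 (n=1), ring A is aromatic (thiazole).
Rings B and C form a fused bicyclic system with 10 sp² atoms and 10 π electrons from ring double bonds. 10 = 4(2)+2, so the system is aromatic and both rings count as aromatic (naphthalene).
Ring D has only sp² ring atoms; a planar conformation would have a fully conjugated π system of 4 electrons. But 4 = 4(1), which is 4n not 4n+2, so ring D is not aromatic (cyclobutadiene) — cyclobutadiene is antiaromatic and distorts to a rectangle.
Rings E and F form a fused bicyclic system (with one oxygen) with 9 sp² atoms and 10 π electrons from ring double bonds plus a heteroatom lone pair. 10 = 4(2)+2, so the system is aromatic and both rings count as aromatic (benzofuran).
Aromatic: A, B, C, E, F. Total: 5.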